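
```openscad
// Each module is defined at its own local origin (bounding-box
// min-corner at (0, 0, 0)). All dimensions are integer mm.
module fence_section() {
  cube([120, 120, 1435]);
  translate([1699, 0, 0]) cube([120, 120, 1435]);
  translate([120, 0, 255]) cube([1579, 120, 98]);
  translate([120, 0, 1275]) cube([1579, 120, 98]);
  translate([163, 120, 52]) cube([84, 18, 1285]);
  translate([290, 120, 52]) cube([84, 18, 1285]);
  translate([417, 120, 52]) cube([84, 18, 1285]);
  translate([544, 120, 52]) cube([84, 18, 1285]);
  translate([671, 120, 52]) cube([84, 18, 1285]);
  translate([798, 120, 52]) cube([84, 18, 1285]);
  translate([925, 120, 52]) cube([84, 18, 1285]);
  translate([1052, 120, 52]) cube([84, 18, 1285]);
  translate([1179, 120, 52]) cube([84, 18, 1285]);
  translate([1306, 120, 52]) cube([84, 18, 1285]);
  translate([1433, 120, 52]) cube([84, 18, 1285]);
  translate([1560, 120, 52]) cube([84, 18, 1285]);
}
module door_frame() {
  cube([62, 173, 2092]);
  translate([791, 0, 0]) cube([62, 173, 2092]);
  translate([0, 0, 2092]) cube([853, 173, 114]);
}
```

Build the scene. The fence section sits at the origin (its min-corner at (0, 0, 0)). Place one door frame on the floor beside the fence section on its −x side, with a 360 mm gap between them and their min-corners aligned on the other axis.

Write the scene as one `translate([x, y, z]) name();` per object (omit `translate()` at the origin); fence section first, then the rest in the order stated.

fence_section();
translate([-1213, 0, 0]) door_frame();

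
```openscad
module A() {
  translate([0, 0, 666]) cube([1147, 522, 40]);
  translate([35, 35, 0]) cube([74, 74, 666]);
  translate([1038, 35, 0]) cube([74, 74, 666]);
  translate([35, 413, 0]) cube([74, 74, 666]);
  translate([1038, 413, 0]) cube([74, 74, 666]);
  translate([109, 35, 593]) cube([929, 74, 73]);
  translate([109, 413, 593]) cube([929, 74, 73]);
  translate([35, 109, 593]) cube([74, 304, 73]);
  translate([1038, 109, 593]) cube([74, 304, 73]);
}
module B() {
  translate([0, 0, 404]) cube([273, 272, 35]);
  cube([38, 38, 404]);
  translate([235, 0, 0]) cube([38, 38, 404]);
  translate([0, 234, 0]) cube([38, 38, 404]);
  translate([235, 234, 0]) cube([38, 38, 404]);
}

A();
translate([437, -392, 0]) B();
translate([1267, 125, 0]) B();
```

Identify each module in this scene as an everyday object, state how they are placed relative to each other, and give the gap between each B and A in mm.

A is a table. B is a stool. Two stools sit around the table at the −y, +x sides. The gap between each stool and the table is 120 mm.

Each stool's nearest face is 120 mm from the table's bounding box.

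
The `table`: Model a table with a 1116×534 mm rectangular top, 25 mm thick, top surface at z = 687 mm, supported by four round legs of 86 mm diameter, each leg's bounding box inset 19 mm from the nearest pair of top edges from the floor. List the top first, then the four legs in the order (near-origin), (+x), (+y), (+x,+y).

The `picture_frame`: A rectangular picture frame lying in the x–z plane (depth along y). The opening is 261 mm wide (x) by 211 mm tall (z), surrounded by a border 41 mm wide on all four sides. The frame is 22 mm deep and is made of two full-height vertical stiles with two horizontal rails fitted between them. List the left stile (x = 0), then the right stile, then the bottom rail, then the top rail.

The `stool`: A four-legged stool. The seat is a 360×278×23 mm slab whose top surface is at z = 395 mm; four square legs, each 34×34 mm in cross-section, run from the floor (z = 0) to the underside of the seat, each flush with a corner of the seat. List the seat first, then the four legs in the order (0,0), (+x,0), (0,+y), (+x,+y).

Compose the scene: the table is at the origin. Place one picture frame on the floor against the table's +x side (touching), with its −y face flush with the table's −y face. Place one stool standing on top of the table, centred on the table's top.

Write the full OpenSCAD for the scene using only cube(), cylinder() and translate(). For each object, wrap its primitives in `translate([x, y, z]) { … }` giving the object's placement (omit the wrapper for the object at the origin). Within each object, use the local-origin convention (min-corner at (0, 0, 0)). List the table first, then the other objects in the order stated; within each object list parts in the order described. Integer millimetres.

translate([0, 0, 662]) cube([1116, 534, 25]);
translate([62, 62, 0]) cylinder(h = 662, r = 43);
translate([1054, 62, 0]) cylinder(h = 662, r = 43);
translate([62, 472, 0]) cylinder(h = 662, r = 43);
translate([1054, 472, 0]) cylinder(h = 662, r = 43);
translate([1116, 0, 0]) {
  cube([41, 22, 293]);
  translate([302, 0, 0]) cube([41, 22, 293]);
  translate([41, 0, 0]) cube([261, 22, 41]);
  translate([41, 0, 252]) cube([261, 22, 41]);
}
translate([378, 128, 687]) {
  translate([0, 0, 372]) cube([360, 278, 23]);
  cube([34, 34, 372]);
  translate([326, 0, 0]) cube([34, 34, 372]);
  translate([0, 244, 0]) cube([34, 34, 372]);
  translate([326, 244, 0]) cube([34, 34, 372]);
}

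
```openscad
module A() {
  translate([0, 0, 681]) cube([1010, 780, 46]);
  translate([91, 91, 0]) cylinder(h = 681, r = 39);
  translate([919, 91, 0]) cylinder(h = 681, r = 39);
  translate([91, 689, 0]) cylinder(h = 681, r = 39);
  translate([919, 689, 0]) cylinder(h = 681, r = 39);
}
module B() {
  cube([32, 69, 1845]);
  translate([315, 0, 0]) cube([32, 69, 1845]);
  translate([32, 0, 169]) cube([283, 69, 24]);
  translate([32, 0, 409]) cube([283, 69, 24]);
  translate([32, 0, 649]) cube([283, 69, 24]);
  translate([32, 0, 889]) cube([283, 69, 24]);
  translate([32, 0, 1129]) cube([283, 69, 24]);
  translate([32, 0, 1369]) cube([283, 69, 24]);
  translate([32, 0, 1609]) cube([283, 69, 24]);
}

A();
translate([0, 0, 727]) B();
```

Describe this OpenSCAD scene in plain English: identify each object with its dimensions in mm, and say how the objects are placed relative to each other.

A is a table with a 1010×780 mm rectangular top, 46 mm thick, top surface at z = 727 mm, supported by four round legs of 78 mm diameter, each leg's bounding box inset 52 mm from the nearest pair of top edges, running from the floor.

B is a wooden ladder with two side rails of 32×69 mm section and 1845 mm height, set 347 mm apart overall. Between them run 7 rectangular rungs (69 mm deep, 24 mm thick), front faces flush with the rails' −y face. The bottom of the first rung is 169 mm above the floor and each subsequent rung is 240 mm higher than the one below.

The ladder is on top of the table.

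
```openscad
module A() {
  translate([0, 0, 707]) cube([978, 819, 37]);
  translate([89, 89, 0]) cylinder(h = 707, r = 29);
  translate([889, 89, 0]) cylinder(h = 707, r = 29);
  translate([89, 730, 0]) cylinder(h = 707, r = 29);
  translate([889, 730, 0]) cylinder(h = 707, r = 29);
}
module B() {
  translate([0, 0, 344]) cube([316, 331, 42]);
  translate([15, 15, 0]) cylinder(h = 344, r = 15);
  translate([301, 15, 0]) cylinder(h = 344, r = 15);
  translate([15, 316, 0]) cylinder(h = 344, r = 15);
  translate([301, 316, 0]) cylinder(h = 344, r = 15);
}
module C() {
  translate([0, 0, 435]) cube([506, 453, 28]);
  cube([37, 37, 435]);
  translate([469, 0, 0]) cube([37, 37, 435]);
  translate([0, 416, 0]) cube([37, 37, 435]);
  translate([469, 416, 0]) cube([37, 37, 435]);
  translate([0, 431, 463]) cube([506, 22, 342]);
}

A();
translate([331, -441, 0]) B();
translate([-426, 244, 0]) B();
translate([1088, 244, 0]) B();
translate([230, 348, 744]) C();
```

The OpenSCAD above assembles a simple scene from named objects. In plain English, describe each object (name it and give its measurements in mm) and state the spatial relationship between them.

A is a table: top 978 mm (x) × 819 mm (y), 37 mm thick, upper face at z = 744 mm, on four round legs of 58 mm diameter, each leg's bounding box inset 60 mm from the nearest pair of top edges, running from z = 0 to the bottom of the top.

B is a simple wooden stool: a rectangular seat 316 mm (x) by 331 mm (y), 42 mm thick, top face at z = 386 mm, on four round legs, each 30 mm in diameter. The legs rest on z = 0, each leg's axis is inset half a diameter from the nearest pair of seat edges (so the leg's bounding box is flush with the corner).

C is a chair: 506×453 mm seat, 28 mm thick, top at z = 463 mm, on four 37 mm square corner legs flush with the seat edges. A 22 mm thick backrest slab spans the full seat width, extending 342 mm above the seat top, its back face flush with the seat's +y edge.

Three stools sit around the table at the −y, −x, +x sides. The chair is on top of the table.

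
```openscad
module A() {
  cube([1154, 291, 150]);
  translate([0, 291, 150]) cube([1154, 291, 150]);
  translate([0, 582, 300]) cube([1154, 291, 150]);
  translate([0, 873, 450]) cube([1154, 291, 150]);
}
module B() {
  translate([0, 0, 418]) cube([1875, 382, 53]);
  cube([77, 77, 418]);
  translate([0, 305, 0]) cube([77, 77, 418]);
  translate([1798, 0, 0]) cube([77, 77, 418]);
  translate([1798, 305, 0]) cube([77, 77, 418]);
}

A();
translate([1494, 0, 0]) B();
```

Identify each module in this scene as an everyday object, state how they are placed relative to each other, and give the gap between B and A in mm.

The bench's nearest face is 340 mm from the staircase's +x face.

A is a staircase. B is a bench. The bench is on the floor beside the staircase on its +x side. The gap between the bench and the staircase is 340 mm.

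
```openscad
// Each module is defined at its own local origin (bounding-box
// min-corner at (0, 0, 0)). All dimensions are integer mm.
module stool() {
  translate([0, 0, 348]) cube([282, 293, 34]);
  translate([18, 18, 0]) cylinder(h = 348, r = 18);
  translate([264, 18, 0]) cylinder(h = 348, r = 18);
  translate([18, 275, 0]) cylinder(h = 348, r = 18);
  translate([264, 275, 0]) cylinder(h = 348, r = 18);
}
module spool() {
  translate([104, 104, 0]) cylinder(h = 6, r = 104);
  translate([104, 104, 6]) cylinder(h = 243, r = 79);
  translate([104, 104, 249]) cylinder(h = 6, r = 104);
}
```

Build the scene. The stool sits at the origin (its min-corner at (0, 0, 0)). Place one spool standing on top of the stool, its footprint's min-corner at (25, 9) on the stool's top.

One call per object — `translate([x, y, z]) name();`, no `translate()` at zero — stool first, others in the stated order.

stool();
translate([25, 9, 382]) spool();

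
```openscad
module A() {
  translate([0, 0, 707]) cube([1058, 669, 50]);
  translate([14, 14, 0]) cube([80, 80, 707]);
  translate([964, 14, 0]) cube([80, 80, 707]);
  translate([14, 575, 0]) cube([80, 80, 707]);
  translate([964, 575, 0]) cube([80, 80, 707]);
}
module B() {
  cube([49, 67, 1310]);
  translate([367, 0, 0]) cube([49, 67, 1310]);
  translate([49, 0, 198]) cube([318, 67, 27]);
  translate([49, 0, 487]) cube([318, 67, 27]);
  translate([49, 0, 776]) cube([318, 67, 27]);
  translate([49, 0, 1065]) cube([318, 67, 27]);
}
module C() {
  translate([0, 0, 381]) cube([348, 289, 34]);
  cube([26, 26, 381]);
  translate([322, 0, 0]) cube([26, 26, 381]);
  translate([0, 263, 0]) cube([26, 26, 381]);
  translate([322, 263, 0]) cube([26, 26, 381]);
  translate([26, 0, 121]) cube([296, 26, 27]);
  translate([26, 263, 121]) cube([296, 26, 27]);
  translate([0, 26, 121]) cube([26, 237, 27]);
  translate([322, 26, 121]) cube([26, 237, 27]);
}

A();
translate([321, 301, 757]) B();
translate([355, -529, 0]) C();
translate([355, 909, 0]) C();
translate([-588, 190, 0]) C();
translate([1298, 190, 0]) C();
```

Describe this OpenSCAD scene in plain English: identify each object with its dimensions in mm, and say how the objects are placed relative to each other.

A is a table: top 1058 mm (x) × 669 mm (y), 50 mm thick, upper face at z = 757 mm, on four 80×80 mm square legs, each inset 14 mm from the nearest pair of top edges, running from z = 0 to the bottom of the top.

B is a straight ladder. Two 49×67 mm vertical rails, 1310 mm tall, stand 416 mm apart (outside-to-outside) with their front faces coplanar on the −y side. 4 rungs, each 67 mm deep and 27 mm tall, span between the inner faces of the rails, front faces flush with the rails. The lowest rung's underside is at z = 198 mm and rungs are spaced 289 mm apart (underside to underside).

C is a simple wooden stool: a rectangular seat 348 mm (x) by 289 mm (y), 34 mm thick, top face at z = 415 mm, on four square legs, each 26×26 mm in cross-section. The legs rest on z = 0, each flush with a corner of the seat. Four stretchers, 26 mm wide and 27 mm tall, connect adjacent legs with their undersides at z = 121 mm, each running between the inner faces of the legs it joins and aligned with the legs' outer faces on the other axis.

The ladder is on top of the table, centred. Four stools sit around the table at the −y, +y, −x, +x sides.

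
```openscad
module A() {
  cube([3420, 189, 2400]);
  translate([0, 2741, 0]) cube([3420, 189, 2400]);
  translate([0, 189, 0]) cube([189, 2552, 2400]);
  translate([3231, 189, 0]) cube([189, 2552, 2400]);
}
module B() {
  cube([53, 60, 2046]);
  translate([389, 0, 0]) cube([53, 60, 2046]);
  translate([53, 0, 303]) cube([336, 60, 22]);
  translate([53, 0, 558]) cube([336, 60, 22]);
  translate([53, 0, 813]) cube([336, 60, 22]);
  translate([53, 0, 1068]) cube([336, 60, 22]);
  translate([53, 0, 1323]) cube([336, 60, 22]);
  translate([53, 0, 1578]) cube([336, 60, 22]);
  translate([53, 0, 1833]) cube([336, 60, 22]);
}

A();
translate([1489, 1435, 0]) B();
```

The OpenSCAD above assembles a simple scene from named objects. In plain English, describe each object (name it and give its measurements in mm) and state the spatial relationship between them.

A is the wall frame of a small rectangular building: four walls, each 2400 mm tall and 189 mm thick, enclosing a footprint 3420 mm (x) by 2930 mm (y) outside-to-outside, with no floor or roof. The front and back walls (the −y and +y sides) span the full width; the two side walls fit between them.

B is a straight ladder. Two 53×60 mm vertical rails, 2046 mm tall, stand 442 mm apart (outside-to-outside) with their front faces coplanar on the −y side. 7 rungs, each 60 mm deep and 22 mm tall, span between the inner faces of the rails, front faces flush with the rails. The lowest rung's underside is at z = 303 mm and rungs are spaced 255 mm apart (underside to underside).

The ladder sits inside the house frame, centred.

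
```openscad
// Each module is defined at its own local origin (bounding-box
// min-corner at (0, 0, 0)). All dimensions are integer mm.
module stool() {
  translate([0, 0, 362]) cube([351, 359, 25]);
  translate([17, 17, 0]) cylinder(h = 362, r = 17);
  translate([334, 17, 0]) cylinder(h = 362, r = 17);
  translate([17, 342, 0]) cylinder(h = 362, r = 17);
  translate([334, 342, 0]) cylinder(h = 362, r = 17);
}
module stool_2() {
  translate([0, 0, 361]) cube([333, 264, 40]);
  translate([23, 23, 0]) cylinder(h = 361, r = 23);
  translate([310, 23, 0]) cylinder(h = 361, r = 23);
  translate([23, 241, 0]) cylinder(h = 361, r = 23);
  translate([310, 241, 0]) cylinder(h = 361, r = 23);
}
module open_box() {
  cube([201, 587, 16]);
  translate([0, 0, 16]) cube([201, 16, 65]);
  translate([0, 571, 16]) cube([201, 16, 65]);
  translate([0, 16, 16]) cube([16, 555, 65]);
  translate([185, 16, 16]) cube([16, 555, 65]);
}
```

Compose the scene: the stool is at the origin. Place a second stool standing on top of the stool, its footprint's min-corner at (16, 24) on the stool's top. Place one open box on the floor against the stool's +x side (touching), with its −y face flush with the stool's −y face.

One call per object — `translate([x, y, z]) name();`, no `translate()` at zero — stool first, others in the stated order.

stool();
translate([16, 24, 387]) stool_2();
translate([351, 0, 0]) open_box();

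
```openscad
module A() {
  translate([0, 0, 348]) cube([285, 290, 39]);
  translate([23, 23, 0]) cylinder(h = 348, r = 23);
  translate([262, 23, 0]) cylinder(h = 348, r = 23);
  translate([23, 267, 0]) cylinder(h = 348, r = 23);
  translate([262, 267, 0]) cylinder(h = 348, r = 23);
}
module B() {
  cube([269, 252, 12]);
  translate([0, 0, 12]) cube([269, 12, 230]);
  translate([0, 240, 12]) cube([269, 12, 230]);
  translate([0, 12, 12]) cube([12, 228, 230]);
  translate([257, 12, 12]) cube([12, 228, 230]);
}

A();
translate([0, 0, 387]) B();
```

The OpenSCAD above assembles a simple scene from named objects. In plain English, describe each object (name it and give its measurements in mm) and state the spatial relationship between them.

A is a simple wooden stool: a rectangular seat 285 mm (x) by 290 mm (y), 39 mm thick, top face at z = 387 mm, on four round legs, each 46 mm in diameter. The legs rest on z = 0, each leg's axis is inset half a diameter from the nearest pair of seat edges (so the leg's bounding box is flush with the corner).

B is an open storage box with external size 269×252×242 mm and wall thickness 12 mm (the base is also 12 mm thick). The base covers the whole footprint; the four walls stand on the base, with the y-facing walls full-width and the x-facing walls fitting between their inner faces.

The open box is on top of the stool.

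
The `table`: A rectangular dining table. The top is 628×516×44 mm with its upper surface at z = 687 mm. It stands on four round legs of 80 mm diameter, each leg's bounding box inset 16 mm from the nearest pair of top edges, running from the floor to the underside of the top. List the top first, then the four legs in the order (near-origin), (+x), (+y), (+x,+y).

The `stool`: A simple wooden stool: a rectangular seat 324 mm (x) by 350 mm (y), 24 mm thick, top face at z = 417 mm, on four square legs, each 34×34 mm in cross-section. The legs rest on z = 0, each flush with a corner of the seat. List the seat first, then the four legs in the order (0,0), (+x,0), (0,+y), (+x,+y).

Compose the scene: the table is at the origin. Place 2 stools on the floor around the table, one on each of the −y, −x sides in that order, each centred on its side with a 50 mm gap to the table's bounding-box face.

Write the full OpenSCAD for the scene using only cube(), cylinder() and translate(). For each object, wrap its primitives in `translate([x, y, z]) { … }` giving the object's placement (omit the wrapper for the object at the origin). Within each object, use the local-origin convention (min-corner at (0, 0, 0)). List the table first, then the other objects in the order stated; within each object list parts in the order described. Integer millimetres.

translate([0, 0, 643]) cube([628, 516, 44]);
translate([56, 56, 0]) cylinder(h = 643, r = 40);
translate([572, 56, 0]) cylinder(h = 643, r = 40);
translate([56, 460, 0]) cylinder(h = 643, r = 40);
translate([572, 460, 0]) cylinder(h = 643, r = 40);
translate([152, -400, 0]) {
  translate([0, 0, 393]) cube([324, 350, 24]);
  cube([34, 34, 393]);
  translate([290, 0, 0]) cube([34, 34, 393]);
  translate([0, 316, 0]) cube([34, 34, 393]);
  translate([290, 316, 0]) cube([34, 34, 393]);
}
translate([-374, 83, 0]) {
  translate([0, 0, 393]) cube([324, 350, 24]);
  cube([34, 34, 393]);
  translate([290, 0, 0]) cube([34, 34, 393]);
  translate([0, 316, 0]) cube([34, 34, 393]);
  translate([290, 316, 0]) cube([34, 34, 393]);
}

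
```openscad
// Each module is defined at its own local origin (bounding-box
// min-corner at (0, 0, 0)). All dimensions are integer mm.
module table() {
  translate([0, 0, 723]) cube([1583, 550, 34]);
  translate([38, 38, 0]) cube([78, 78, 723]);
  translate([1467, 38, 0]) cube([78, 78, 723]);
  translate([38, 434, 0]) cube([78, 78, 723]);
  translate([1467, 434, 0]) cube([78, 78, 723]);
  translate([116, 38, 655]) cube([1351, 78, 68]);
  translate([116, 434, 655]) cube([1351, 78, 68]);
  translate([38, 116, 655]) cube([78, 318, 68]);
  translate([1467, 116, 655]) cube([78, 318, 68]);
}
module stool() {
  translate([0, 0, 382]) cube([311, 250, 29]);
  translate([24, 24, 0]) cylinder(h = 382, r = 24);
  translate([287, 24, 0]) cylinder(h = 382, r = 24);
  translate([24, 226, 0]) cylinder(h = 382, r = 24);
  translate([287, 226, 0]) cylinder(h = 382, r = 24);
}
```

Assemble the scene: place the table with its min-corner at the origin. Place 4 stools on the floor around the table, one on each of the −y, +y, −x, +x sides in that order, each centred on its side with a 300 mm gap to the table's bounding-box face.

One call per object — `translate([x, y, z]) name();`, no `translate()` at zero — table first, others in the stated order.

table();
translate([636, -550, 0]) stool();
translate([636, 850, 0]) stool();
translate([-611, 150, 0]) stool();
translate([1883, 150, 0]) stool();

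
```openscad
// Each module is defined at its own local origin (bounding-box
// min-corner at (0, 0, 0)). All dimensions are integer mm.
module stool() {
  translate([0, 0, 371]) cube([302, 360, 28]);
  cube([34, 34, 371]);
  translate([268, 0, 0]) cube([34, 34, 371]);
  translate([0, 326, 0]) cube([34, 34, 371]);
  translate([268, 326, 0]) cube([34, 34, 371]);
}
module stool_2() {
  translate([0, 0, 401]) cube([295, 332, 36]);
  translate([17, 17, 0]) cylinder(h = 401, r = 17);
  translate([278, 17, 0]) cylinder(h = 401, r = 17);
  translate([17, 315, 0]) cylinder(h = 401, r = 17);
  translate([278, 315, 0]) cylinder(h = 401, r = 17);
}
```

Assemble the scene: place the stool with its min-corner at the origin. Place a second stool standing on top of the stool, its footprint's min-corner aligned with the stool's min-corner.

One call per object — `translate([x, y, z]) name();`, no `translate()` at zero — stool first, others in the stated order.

stool();
translate([0, 0, 399]) stool_2();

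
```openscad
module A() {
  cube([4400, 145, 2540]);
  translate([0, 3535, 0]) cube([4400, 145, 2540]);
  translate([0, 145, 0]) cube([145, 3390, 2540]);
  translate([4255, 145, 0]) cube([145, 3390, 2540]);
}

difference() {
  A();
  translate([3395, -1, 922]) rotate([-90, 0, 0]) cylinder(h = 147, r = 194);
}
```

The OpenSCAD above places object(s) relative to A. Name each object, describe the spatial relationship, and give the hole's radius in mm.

A is a house frame. The house frame has a circular hole through its front wall. The hole's radius is 194 mm.

The subtracted cylinder has r = 194 mm.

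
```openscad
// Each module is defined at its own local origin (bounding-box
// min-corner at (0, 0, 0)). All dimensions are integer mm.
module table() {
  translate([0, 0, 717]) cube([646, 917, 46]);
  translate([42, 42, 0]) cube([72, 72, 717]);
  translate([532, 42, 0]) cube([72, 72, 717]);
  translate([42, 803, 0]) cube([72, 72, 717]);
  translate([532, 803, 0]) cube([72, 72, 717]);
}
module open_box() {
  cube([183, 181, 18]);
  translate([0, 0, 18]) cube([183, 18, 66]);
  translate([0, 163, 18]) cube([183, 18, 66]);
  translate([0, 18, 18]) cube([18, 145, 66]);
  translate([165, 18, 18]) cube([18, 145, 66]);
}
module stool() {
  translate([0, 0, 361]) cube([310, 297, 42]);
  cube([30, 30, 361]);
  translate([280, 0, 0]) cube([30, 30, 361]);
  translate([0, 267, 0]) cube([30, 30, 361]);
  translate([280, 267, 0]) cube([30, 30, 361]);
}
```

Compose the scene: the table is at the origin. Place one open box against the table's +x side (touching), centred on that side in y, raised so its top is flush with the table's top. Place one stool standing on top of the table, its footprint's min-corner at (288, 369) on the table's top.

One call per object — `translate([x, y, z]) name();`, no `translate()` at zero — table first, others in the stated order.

table();
translate([646, 368, 679]) open_box();
translate([288, 369, 763]) stool();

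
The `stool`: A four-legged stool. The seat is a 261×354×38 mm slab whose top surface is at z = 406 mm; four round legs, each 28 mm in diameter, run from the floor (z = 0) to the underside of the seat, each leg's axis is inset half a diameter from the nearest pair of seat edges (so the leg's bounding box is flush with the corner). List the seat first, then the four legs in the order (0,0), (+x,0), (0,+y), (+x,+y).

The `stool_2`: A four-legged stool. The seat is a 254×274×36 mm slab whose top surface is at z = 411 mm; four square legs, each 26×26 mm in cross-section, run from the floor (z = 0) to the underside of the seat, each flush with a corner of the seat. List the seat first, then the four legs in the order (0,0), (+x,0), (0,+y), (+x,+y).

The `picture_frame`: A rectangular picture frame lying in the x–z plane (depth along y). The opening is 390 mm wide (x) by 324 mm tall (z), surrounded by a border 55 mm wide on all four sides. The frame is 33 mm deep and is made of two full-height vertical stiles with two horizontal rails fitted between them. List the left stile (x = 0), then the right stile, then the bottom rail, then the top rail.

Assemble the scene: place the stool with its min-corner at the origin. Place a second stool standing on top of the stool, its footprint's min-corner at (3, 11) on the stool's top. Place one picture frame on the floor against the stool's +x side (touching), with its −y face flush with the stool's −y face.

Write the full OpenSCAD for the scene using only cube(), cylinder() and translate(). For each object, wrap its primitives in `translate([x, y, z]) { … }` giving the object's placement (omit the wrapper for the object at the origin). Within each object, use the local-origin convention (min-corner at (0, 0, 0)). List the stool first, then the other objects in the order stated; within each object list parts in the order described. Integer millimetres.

translate([0, 0, 368]) cube([261, 354, 38]);
translate([14, 14, 0]) cylinder(h = 368, r = 14);
translate([247, 14, 0]) cylinder(h = 368, r = 14);
translate([14, 340, 0]) cylinder(h = 368, r = 14);
translate([247, 340, 0]) cylinder(h = 368, r = 14);
translate([3, 11, 406]) {
  translate([0, 0, 375]) cube([254, 274, 36]);
  cube([26, 26, 375]);
  translate([228, 0, 0]) cube([26, 26, 375]);
  translate([0, 248, 0]) cube([26, 26, 375]);
  translate([228, 248, 0]) cube([26, 26, 375]);
}
translate([261, 0, 0]) {
  cube([55, 33, 434]);
  translate([445, 0, 0]) cube([55, 33, 434]);
  translate([55, 0, 0]) cube([390, 33, 55]);
  translate([55, 0, 379]) cube([390, 33, 55]);
}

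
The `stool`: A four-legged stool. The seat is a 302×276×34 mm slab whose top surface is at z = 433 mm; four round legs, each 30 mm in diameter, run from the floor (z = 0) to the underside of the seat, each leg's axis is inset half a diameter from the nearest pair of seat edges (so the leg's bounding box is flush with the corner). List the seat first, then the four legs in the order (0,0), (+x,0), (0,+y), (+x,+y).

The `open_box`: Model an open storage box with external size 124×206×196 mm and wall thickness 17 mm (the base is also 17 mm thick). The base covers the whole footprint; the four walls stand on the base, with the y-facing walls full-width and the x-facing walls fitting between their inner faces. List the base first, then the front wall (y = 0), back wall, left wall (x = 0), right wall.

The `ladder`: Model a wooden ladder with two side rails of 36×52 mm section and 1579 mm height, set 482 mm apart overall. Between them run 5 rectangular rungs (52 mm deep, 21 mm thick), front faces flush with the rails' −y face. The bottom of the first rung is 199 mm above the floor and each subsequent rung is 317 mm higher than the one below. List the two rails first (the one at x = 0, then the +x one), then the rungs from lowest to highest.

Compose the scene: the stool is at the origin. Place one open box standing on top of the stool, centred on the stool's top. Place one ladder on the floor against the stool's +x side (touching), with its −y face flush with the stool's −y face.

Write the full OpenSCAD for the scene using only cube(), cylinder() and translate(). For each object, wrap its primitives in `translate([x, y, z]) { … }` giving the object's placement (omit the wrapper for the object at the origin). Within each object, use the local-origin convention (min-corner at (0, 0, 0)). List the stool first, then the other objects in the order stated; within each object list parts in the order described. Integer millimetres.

translate([0, 0, 399]) cube([302, 276, 34]);
translate([15, 15, 0]) cylinder(h = 399, r = 15);
translate([287, 15, 0]) cylinder(h = 399, r = 15);
translate([15, 261, 0]) cylinder(h = 399, r = 15);
translate([287, 261, 0]) cylinder(h = 399, r = 15);
translate([89, 35, 433]) {
  cube([124, 206, 17]);
  translate([0, 0, 17]) cube([124, 17, 179]);
  translate([0, 189, 17]) cube([124, 17, 179]);
  translate([0, 17, 17]) cube([17, 172, 179]);
  translate([107, 17, 17]) cube([17, 172, 179]);
}
translate([302, 0, 0]) {
  cube([36, 52, 1579]);
  translate([446, 0, 0]) cube([36, 52, 1579]);
  translate([36, 0, 199]) cube([410, 52, 21]);
  translate([36, 0, 516]) cube([410, 52, 21]);
  translate([36, 0, 833]) cube([410, 52, 21]);
  translate([36, 0, 1150]) cube([410, 52, 21]);
  translate([36, 0, 1467]) cube([410, 52, 21]);
}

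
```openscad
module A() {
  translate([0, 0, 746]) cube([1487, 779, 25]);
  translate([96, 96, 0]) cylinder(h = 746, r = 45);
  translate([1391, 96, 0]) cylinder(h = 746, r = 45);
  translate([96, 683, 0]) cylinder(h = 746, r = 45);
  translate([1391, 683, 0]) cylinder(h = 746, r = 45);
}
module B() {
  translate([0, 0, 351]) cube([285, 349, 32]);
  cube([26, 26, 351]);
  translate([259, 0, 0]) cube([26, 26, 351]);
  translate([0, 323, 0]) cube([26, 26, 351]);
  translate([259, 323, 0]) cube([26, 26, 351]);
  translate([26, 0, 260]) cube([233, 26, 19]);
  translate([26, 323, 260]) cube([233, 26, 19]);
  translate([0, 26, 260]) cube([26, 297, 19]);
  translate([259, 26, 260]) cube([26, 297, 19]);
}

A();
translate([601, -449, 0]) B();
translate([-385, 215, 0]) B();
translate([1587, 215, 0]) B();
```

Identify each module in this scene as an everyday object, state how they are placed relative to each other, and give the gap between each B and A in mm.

Each stool's nearest face is 100 mm from the table's bounding box.

A is a table. B is a stool. Three stools sit around the table at the −y, −x, +x sides. The gap between each stool and the table is 100 mm.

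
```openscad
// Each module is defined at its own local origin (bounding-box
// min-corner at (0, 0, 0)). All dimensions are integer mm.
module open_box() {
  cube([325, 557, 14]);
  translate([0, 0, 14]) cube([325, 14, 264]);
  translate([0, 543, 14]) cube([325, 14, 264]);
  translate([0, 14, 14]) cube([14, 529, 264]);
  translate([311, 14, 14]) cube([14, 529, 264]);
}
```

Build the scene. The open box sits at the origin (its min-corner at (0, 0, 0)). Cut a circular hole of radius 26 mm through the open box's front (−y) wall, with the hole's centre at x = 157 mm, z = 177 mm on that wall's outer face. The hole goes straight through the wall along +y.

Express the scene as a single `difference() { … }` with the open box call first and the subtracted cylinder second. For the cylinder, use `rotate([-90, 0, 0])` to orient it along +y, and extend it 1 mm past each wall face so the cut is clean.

difference() {
  open_box();
  translate([157, -1, 177]) rotate([-90, 0, 0]) cylinder(h = 16, r = 26);
}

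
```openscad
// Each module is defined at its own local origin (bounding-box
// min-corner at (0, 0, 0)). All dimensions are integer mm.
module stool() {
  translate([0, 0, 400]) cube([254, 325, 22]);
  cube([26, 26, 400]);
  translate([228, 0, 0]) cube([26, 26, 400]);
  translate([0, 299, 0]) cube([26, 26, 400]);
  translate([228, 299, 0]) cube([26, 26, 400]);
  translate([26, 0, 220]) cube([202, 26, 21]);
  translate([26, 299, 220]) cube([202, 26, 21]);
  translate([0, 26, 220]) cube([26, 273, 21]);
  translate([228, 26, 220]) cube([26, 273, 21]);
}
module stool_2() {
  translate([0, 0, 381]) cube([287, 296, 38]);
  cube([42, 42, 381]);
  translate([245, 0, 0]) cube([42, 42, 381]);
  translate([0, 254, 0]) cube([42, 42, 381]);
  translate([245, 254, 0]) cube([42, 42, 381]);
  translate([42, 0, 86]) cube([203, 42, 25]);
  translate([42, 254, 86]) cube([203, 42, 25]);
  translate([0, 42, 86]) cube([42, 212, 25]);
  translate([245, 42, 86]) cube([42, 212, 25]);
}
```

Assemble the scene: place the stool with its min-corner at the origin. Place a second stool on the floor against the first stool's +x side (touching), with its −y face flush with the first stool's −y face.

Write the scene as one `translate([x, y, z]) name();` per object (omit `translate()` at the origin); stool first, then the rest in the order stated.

stool();
translate([254, 0, 0]) stool_2();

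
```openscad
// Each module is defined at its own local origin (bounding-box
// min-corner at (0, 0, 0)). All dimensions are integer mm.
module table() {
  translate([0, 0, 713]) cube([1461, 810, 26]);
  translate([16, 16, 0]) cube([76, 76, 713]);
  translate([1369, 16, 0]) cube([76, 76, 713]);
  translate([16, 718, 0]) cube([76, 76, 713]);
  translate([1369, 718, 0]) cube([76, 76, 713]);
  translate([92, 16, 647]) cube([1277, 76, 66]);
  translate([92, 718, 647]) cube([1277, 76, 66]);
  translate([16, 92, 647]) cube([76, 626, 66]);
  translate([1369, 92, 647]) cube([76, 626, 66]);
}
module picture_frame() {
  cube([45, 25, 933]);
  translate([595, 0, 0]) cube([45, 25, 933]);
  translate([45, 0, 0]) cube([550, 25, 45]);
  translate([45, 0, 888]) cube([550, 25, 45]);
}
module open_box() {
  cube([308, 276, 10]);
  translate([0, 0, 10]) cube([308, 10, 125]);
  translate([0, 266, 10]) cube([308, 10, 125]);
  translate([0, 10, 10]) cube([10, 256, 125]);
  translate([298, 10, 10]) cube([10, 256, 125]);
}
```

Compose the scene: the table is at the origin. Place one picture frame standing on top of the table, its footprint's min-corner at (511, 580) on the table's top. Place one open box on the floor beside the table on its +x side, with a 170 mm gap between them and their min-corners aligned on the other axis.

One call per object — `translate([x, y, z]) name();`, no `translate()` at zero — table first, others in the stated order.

table();
translate([511, 580, 739]) picture_frame();
translate([1631, 0, 0]) open_box();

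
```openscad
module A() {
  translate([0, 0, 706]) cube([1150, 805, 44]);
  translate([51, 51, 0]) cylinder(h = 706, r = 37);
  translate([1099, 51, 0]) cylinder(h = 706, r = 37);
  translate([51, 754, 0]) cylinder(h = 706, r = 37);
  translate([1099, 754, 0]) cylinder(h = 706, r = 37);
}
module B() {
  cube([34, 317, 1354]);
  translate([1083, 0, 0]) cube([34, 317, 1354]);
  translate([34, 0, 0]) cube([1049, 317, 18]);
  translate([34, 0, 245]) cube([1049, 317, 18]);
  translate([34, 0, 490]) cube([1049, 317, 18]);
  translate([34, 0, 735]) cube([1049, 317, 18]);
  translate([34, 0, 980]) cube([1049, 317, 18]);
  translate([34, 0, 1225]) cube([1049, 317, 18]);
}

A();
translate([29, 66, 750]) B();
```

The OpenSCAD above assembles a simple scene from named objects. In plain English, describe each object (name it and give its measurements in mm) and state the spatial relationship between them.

A is a table: top 1150 mm (x) × 805 mm (y), 44 mm thick, upper face at z = 750 mm, on four round legs of 74 mm diameter, each leg's bounding box inset 14 mm from the nearest pair of top edges, running from z = 0 to the bottom of the top.

B is a bookshelf 1117 mm wide overall, 317 mm deep and 1354 mm tall. The two sides are 34 mm thick vertical panels. 6 horizontal shelves of 18 mm thickness span between the inner faces of the sides; the lowest shelf sits on the floor and shelves are stacked with a clear vertical gap of 227 mm between each pair.

The bookshelf is on top of the table.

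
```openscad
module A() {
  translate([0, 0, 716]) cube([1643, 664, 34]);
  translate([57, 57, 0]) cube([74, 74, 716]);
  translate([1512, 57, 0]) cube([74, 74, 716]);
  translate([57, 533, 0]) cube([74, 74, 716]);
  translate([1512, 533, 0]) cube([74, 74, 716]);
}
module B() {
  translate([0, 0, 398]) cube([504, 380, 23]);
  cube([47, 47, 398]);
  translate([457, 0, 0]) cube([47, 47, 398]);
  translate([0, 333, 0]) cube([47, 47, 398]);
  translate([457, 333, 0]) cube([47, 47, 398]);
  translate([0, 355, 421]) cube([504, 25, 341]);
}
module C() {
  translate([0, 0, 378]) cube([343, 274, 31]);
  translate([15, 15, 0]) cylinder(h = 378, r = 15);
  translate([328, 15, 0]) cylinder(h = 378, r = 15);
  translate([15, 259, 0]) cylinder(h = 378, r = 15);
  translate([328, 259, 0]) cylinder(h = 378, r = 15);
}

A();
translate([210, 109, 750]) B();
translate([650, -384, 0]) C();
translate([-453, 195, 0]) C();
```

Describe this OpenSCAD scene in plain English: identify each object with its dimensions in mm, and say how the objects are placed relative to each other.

A is a rectangular dining table. The top is 1643×664×34 mm with its upper surface at z = 750 mm. It stands on four 74×74 mm square legs, each inset 57 mm from the nearest pair of top edges, running from the floor to the underside of the top.

B is a chair. The seat is a 504×380×23 mm slab with its top at z = 421 mm, on four 47×47 mm corner legs (flush with the seat edges, standing on z = 0). A flat backrest 25 mm thick, 341 mm tall, spans the full seat width and rises from the seat top along its +y edge, rear face flush with the rear of the seat.

C is a four-legged stool. The seat is 343×274 mm, 31 mm thick, top at z = 409 mm. It stands on four round legs, each 30 mm in diameter, from z = 0 to the seat underside, each leg's axis is inset half a diameter from the nearest pair of seat edges (so the leg's bounding box is flush with the corner).

The chair is on top of the table. Two stools sit around the table at the −y, −x sides.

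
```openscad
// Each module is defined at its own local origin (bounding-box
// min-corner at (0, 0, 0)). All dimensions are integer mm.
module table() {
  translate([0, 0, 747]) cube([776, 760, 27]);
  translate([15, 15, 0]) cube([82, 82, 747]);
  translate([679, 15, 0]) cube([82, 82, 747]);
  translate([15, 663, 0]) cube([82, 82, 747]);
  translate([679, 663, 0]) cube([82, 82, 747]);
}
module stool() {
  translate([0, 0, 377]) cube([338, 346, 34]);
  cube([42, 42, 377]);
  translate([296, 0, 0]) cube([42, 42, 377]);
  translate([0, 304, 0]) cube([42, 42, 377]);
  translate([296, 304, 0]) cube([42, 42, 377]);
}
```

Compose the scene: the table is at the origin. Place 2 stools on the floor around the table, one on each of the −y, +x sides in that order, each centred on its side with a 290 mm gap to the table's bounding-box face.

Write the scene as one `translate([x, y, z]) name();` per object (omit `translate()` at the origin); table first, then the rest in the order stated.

table();
translate([219, -636, 0]) stool();
translate([1066, 207, 0]) stool();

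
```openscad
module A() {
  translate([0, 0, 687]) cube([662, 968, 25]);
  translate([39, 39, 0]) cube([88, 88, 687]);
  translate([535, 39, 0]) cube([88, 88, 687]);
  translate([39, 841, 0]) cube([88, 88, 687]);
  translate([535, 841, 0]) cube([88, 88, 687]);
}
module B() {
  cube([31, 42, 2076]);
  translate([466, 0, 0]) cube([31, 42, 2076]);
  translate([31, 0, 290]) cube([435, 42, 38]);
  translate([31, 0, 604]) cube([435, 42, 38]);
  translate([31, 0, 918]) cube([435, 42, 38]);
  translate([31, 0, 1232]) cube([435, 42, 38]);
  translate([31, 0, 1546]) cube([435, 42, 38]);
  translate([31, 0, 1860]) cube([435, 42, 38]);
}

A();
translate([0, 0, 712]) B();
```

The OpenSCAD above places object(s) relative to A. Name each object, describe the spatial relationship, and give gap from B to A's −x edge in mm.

The ladder's min-x is at 0; the table's min-x is 0; gap = 0 mm.

A is a table. B is a ladder. The ladder is on top of the table. The gap from the ladder to the table's −x edge is 0 mm.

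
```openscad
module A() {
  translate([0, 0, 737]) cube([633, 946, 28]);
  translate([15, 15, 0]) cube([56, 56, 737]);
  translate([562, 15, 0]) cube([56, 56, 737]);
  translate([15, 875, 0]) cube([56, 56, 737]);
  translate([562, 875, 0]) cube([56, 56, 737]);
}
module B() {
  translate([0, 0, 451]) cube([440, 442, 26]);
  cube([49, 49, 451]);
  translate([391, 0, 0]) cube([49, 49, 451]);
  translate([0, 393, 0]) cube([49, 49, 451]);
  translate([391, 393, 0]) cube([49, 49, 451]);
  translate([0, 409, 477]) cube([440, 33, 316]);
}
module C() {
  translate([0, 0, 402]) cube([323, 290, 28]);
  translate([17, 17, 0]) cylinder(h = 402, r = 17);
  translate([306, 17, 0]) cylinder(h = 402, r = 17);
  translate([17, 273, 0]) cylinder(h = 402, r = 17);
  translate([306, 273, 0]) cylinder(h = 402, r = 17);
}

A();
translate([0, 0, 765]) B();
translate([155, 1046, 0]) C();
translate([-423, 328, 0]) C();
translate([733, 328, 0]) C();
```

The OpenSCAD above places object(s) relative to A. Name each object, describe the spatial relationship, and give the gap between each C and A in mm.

Each stool's nearest face is 100 mm from the table's bounding box.

A is a table. B is a chair. C is a stool. The chair is on top of the table. Three stools sit around the table at the +y, −x, +x sides. The gap between each stool and the table is 100 mm.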